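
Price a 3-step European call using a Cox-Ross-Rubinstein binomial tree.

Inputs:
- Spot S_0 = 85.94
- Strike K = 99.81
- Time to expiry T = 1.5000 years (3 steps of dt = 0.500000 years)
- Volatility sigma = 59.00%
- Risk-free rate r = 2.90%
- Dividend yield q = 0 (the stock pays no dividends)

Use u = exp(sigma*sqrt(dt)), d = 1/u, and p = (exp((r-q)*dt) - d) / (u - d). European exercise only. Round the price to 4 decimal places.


Answer: Price = V(0,0) = 22.4883

Derivation:
dt = T/N = 0.500000
u = exp(sigma*sqrt(dt)) = 1.517695; d = 1/u = 0.658894
p = (exp((r-q)*dt) - d) / (u - d) = 0.414196
Discount per step: exp(-r*dt) = 0.985605
Stock lattice S(k, i) with i counting down-moves:
  k=0: S(0,0) = 85.9400
  k=1: S(1,0) = 130.4307; S(1,1) = 56.6253
  k=2: S(2,0) = 197.9541; S(2,1) = 85.9400; S(2,2) = 37.3101
  k=3: S(3,0) = 300.4341; S(3,1) = 130.4307; S(3,2) = 56.6253; S(3,3) = 24.5834
Terminal payoffs V(N, i) = max(S_T - K, 0):
  V(3,0) = 200.624086; V(3,1) = 30.620743; V(3,2) = 0.000000; V(3,3) = 0.000000
Backward induction: V(k, i) = exp(-r*dt) * [p * V(k+1, i) + (1-p) * V(k+1, i+1)].
  V(2,0) = exp(-r*dt) * [p*200.624086 + (1-p)*30.620743] = 99.580942
  V(2,1) = exp(-r*dt) * [p*30.620743 + (1-p)*0.000000] = 12.500402
  V(2,2) = exp(-r*dt) * [p*0.000000 + (1-p)*0.000000] = 0.000000
  V(1,0) = exp(-r*dt) * [p*99.580942 + (1-p)*12.500402] = 47.869614
  V(1,1) = exp(-r*dt) * [p*12.500402 + (1-p)*0.000000] = 5.103078
  V(0,0) = exp(-r*dt) * [p*47.869614 + (1-p)*5.103078] = 22.488334


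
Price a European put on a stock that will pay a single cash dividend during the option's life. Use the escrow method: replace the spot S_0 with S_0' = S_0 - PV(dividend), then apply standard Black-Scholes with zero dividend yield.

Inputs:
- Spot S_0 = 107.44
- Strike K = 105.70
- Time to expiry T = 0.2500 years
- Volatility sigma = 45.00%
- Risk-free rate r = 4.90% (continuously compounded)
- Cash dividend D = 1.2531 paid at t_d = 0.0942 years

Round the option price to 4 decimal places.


Answer: Price = 8.5690

Derivation:
PV(D) = D * exp(-r * t_d) = 1.2531 * 0.99539484 = 1.24732927
S_0' = S_0 - PV(D) = 107.4400 - 1.24732927 = 106.19267073
d1 = (ln(S_0'/K) + (r + sigma^2/2)*T) / (sigma*sqrt(T)) = 0.18761200
d2 = d1 - sigma*sqrt(T) = -0.03738800
exp(-rT) = 0.98782473
N(-d1) = 0.42559041; N(-d2) = 0.51491218
P = K * exp(-rT) * N(-d2) - S_0' * N(-d1) = 105.7000 * 0.98782473 * 0.51491218 - 106.19267073 * 0.42559041 = 8.5690


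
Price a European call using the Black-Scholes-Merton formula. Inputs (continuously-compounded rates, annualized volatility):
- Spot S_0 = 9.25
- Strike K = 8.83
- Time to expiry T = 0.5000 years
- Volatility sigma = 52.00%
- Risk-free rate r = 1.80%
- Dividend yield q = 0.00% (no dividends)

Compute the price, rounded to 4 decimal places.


d1 = (ln(S/K) + (r - q + 0.5*sigma^2) * T) / (sigma * sqrt(T)) = 0.33470230
d2 = d1 - sigma * sqrt(T) = -0.03299323
exp(-rT) = 0.99104038; exp(-qT) = 1.00000000
C = S_0 * exp(-qT) * N(d1) - K * exp(-rT) * N(d2)
N(d1) = 0.63107517; N(d2) = 0.48683999
C = 9.2500 * 1.00000000 * 0.63107517 - 8.8300 * 0.99104038 * 0.48683999 = 1.5772

Answer: Price = 1.5772


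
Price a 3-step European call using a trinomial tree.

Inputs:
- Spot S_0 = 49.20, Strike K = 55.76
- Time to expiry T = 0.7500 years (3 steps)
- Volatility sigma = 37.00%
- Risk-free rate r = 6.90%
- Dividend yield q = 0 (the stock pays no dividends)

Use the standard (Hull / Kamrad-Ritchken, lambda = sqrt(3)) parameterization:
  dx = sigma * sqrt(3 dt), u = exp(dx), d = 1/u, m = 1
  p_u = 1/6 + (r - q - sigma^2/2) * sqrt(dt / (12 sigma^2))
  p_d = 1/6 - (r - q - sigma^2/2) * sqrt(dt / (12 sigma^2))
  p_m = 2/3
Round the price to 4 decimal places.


dt = T/N = 0.250000; dx = sigma*sqrt(3*dt) = 0.320429
u = exp(dx) = 1.377719; d = 1/u = 0.725837
p_u = 0.166881, p_m = 0.666667, p_d = 0.166452
Discount per step: exp(-r*dt) = 0.982898
Stock lattice S(k, j) with j the centered position index:
  k=0: S(0,+0) = 49.2000
  k=1: S(1,-1) = 35.7112; S(1,+0) = 49.2000; S(1,+1) = 67.7838
  k=2: S(2,-2) = 25.9205; S(2,-1) = 35.7112; S(2,+0) = 49.2000; S(2,+1) = 67.7838; S(2,+2) = 93.3870
  k=3: S(3,-3) = 18.8141; S(3,-2) = 25.9205; S(3,-1) = 35.7112; S(3,+0) = 49.2000; S(3,+1) = 67.7838; S(3,+2) = 93.3870; S(3,+3) = 128.6611
Terminal payoffs V(N, j) = max(S_T - K, 0):
  V(3,-3) = 0.000000; V(3,-2) = 0.000000; V(3,-1) = 0.000000; V(3,+0) = 0.000000; V(3,+1) = 12.023786; V(3,+2) = 37.627025; V(3,+3) = 72.901101
Backward induction: V(k, j) = exp(-r*dt) * [p_u * V(k+1, j+1) + p_m * V(k+1, j) + p_d * V(k+1, j-1)]
  V(2,-2) = exp(-r*dt) * [p_u*0.000000 + p_m*0.000000 + p_d*0.000000] = 0.000000
  V(2,-1) = exp(-r*dt) * [p_u*0.000000 + p_m*0.000000 + p_d*0.000000] = 0.000000
  V(2,+0) = exp(-r*dt) * [p_u*12.023786 + p_m*0.000000 + p_d*0.000000] = 1.972228
  V(2,+1) = exp(-r*dt) * [p_u*37.627025 + p_m*12.023786 + p_d*0.000000] = 14.050626
  V(2,+2) = exp(-r*dt) * [p_u*72.901101 + p_m*37.627025 + p_d*12.023786] = 38.580604
  V(1,-1) = exp(-r*dt) * [p_u*1.972228 + p_m*0.000000 + p_d*0.000000] = 0.323499
  V(1,+0) = exp(-r*dt) * [p_u*14.050626 + p_m*1.972228 + p_d*0.000000] = 3.597017
  V(1,+1) = exp(-r*dt) * [p_u*38.580604 + p_m*14.050626 + p_d*1.972228] = 15.857823
  V(0,+0) = exp(-r*dt) * [p_u*15.857823 + p_m*3.597017 + p_d*0.323499] = 5.011041

Answer: Price = V(0,0) = 5.0110


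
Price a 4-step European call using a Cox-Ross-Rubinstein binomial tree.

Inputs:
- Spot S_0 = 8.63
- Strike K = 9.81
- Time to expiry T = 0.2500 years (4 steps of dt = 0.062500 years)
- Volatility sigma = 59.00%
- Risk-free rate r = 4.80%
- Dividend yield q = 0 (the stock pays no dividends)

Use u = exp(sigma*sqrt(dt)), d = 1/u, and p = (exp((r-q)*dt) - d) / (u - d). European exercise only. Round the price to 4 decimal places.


Answer: Price = V(0,0) = 0.6788

Derivation:
dt = T/N = 0.062500
u = exp(sigma*sqrt(dt)) = 1.158933; d = 1/u = 0.862862
p = (exp((r-q)*dt) - d) / (u - d) = 0.473340
Discount per step: exp(-r*dt) = 0.997004
Stock lattice S(k, i) with i counting down-moves:
  k=0: S(0,0) = 8.6300
  k=1: S(1,0) = 10.0016; S(1,1) = 7.4465
  k=2: S(2,0) = 11.5912; S(2,1) = 8.6300; S(2,2) = 6.4253
  k=3: S(3,0) = 13.4334; S(3,1) = 10.0016; S(3,2) = 7.4465; S(3,3) = 5.5442
  k=4: S(4,0) = 15.5684; S(4,1) = 11.5912; S(4,2) = 8.6300; S(4,3) = 6.4253; S(4,4) = 4.7838
Terminal payoffs V(N, i) = max(S_T - K, 0):
  V(4,0) = 5.758420; V(4,1) = 1.781180; V(4,2) = 0.000000; V(4,3) = 0.000000; V(4,4) = 0.000000
Backward induction: V(k, i) = exp(-r*dt) * [p * V(k+1, i) + (1-p) * V(k+1, i+1)].
  V(3,0) = exp(-r*dt) * [p*5.758420 + (1-p)*1.781180] = 3.652791
  V(3,1) = exp(-r*dt) * [p*1.781180 + (1-p)*0.000000] = 0.840578
  V(3,2) = exp(-r*dt) * [p*0.000000 + (1-p)*0.000000] = 0.000000
  V(3,3) = exp(-r*dt) * [p*0.000000 + (1-p)*0.000000] = 0.000000
  V(2,0) = exp(-r*dt) * [p*3.652791 + (1-p)*0.840578] = 2.165204
  V(2,1) = exp(-r*dt) * [p*0.840578 + (1-p)*0.000000] = 0.396687
  V(2,2) = exp(-r*dt) * [p*0.000000 + (1-p)*0.000000] = 0.000000
  V(1,0) = exp(-r*dt) * [p*2.165204 + (1-p)*0.396687] = 1.230100
  V(1,1) = exp(-r*dt) * [p*0.396687 + (1-p)*0.000000] = 0.187205
  V(0,0) = exp(-r*dt) * [p*1.230100 + (1-p)*0.187205] = 0.678809


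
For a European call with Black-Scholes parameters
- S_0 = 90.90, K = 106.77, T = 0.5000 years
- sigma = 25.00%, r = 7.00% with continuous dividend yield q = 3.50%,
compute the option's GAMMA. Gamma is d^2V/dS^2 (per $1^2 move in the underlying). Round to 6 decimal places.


Answer: Gamma = 0.018786

Derivation:
d1 = -0.7229006448; d2 = -0.8996773400
phi(d1) = 0.3072077026; exp(-qT) = 0.9826522357; exp(-rT) = 0.9656054163
Gamma = exp(-qT) * phi(d1) / (S * sigma * sqrt(T)) = 0.9826522357 * 0.3072077026 / (90.9000 * 0.2500 * 0.7071067812) = 0.018786


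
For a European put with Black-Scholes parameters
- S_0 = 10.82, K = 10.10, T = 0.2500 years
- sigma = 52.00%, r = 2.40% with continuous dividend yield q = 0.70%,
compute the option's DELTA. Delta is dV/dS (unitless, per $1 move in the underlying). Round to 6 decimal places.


d1 = 0.4111955753; d2 = 0.1511955753
phi(d1) = 0.3666016533; exp(-qT) = 0.9982515304; exp(-rT) = 0.9940179641
N(-d1) = 0.3404645662
Delta = -exp(-qT) * N(-d1) = -0.9982515304 * 0.3404645662 = -0.339869

Answer: Delta = -0.339869


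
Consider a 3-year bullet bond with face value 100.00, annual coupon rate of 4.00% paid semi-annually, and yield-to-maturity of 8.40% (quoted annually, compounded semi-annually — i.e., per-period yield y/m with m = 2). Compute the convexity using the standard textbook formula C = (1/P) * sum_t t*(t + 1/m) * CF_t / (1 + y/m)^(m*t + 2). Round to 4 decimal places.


Answer: Convexity = 9.0127

Derivation:
Coupon per period c = face * coupon_rate / m = 2.000000
Periods per year m = 2; per-period yield y/m = 0.042000
Number of cashflows N = 6
Cashflows (t years, CF_t, discount factor 1/(1+y/m)^(m*t), PV):
  t = 0.5000: CF_t = 2.000000, DF = 0.959693, PV = 1.919386
  t = 1.0000: CF_t = 2.000000, DF = 0.921010, PV = 1.842021
  t = 1.5000: CF_t = 2.000000, DF = 0.883887, PV = 1.767774
  t = 2.0000: CF_t = 2.000000, DF = 0.848260, PV = 1.696521
  t = 2.5000: CF_t = 2.000000, DF = 0.814069, PV = 1.628139
  t = 3.0000: CF_t = 102.000000, DF = 0.781257, PV = 79.688171
Price P = sum_t PV_t = 88.542011
Convexity numerator sum_t t*(t + 1/m) * CF_t / (1+y/m)^(m*t + 2):
  t = 0.5000: term = 0.883887
  t = 1.0000: term = 2.544781
  t = 1.5000: term = 4.884416
  t = 2.0000: term = 7.812566
  t = 2.5000: term = 11.246496
  t = 3.0000: term = 770.633207
Convexity = (1/P) * sum = 798.005353 / 88.542011 = 9.012731


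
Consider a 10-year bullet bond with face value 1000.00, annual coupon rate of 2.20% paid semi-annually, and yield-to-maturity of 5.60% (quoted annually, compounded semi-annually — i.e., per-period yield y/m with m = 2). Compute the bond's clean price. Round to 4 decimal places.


Coupon per period c = face * coupon_rate / m = 11.000000
Periods per year m = 2; per-period yield y/m = 0.028000
Number of cashflows N = 20
Cashflows (t years, CF_t, discount factor 1/(1+y/m)^(m*t), PV):
  t = 0.5000: CF_t = 11.000000, DF = 0.972763, PV = 10.700389
  t = 1.0000: CF_t = 11.000000, DF = 0.946267, PV = 10.408939
  t = 1.5000: CF_t = 11.000000, DF = 0.920493, PV = 10.125427
  t = 2.0000: CF_t = 11.000000, DF = 0.895422, PV = 9.849637
  t = 2.5000: CF_t = 11.000000, DF = 0.871033, PV = 9.581359
  t = 3.0000: CF_t = 11.000000, DF = 0.847308, PV = 9.320388
  t = 3.5000: CF_t = 11.000000, DF = 0.824230, PV = 9.066525
  t = 4.0000: CF_t = 11.000000, DF = 0.801780, PV = 8.819577
  t = 4.5000: CF_t = 11.000000, DF = 0.779941, PV = 8.579355
  t = 5.0000: CF_t = 11.000000, DF = 0.758698, PV = 8.345676
  t = 5.5000: CF_t = 11.000000, DF = 0.738033, PV = 8.118362
  t = 6.0000: CF_t = 11.000000, DF = 0.717931, PV = 7.897240
  t = 6.5000: CF_t = 11.000000, DF = 0.698376, PV = 7.682140
  t = 7.0000: CF_t = 11.000000, DF = 0.679354, PV = 7.472898
  t = 7.5000: CF_t = 11.000000, DF = 0.660851, PV = 7.269356
  t = 8.0000: CF_t = 11.000000, DF = 0.642851, PV = 7.071358
  t = 8.5000: CF_t = 11.000000, DF = 0.625341, PV = 6.878753
  t = 9.0000: CF_t = 11.000000, DF = 0.608309, PV = 6.691394
  t = 9.5000: CF_t = 11.000000, DF = 0.591740, PV = 6.509138
  t = 10.0000: CF_t = 1011.000000, DF = 0.575622, PV = 581.954274
Price P = sum_t PV_t = 742.342188

Answer: Price = 742.3422


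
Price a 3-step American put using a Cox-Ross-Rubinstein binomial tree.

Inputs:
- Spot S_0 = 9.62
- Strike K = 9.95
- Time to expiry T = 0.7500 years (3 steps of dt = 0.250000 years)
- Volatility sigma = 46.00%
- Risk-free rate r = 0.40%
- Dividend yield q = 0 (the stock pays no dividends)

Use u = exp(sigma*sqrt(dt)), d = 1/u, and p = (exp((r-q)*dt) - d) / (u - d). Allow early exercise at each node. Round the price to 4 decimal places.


Answer: Price = V(0,0) = 1.8228

Derivation:
dt = T/N = 0.250000
u = exp(sigma*sqrt(dt)) = 1.258600; d = 1/u = 0.794534
p = (exp((r-q)*dt) - d) / (u - d) = 0.444908
Discount per step: exp(-r*dt) = 0.999000
Stock lattice S(k, i) with i counting down-moves:
  k=0: S(0,0) = 9.6200
  k=1: S(1,0) = 12.1077; S(1,1) = 7.6434
  k=2: S(2,0) = 15.2388; S(2,1) = 9.6200; S(2,2) = 6.0729
  k=3: S(3,0) = 19.1795; S(3,1) = 12.1077; S(3,2) = 7.6434; S(3,3) = 4.8252
Terminal payoffs V(N, i) = max(K - S_T, 0):
  V(3,0) = 0.000000; V(3,1) = 0.000000; V(3,2) = 2.306587; V(3,3) = 5.124838
Backward induction: V(k, i) = exp(-r*dt) * [p * V(k+1, i) + (1-p) * V(k+1, i+1)]; then take max(V_cont, immediate exercise) for American.
  V(2,0) = exp(-r*dt) * [p*0.000000 + (1-p)*0.000000] = 0.000000; exercise = 0.000000; V(2,0) = max -> 0.000000
  V(2,1) = exp(-r*dt) * [p*0.000000 + (1-p)*2.306587] = 1.279088; exercise = 0.330000; V(2,1) = max -> 1.279088
  V(2,2) = exp(-r*dt) * [p*2.306587 + (1-p)*5.124838] = 3.867106; exercise = 3.877051; V(2,2) = max -> 3.877051
  V(1,0) = exp(-r*dt) * [p*0.000000 + (1-p)*1.279088] = 0.709302; exercise = 0.000000; V(1,0) = max -> 0.709302
  V(1,1) = exp(-r*dt) * [p*1.279088 + (1-p)*3.877051] = 2.718477; exercise = 2.306587; V(1,1) = max -> 2.718477
  V(0,0) = exp(-r*dt) * [p*0.709302 + (1-p)*2.718477] = 1.822755; exercise = 0.330000; V(0,0) = max -> 1.822755


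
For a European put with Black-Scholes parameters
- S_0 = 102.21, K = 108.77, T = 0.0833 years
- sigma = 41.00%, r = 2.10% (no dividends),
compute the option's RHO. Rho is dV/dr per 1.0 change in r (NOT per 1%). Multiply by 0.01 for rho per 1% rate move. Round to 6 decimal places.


Answer: Rho = -6.473157

Derivation:
d1 = -0.4517363405; d2 = -0.5700694720
phi(d1) = 0.3602448305; exp(-qT) = 1.0000000000; exp(-rT) = 0.9982522291
N(-d2) = 0.7156847101
Rho = -K*T*exp(-rT)*N(-d2) = -108.7700 * 0.0833 * 0.9982522291 * 0.7156847101 = -6.473157


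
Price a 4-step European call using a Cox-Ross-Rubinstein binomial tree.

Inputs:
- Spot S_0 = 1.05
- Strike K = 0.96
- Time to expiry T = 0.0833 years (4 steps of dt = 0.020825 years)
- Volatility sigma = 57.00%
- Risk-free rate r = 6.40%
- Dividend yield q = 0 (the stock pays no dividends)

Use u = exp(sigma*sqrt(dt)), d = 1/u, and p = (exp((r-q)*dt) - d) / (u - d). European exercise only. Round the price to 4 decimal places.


dt = T/N = 0.020825
u = exp(sigma*sqrt(dt)) = 1.085734; d = 1/u = 0.921036
p = (exp((r-q)*dt) - d) / (u - d) = 0.487545
Discount per step: exp(-r*dt) = 0.998668
Stock lattice S(k, i) with i counting down-moves:
  k=0: S(0,0) = 1.0500
  k=1: S(1,0) = 1.1400; S(1,1) = 0.9671
  k=2: S(2,0) = 1.2378; S(2,1) = 1.0500; S(2,2) = 0.8907
  k=3: S(3,0) = 1.3439; S(3,1) = 1.1400; S(3,2) = 0.9671; S(3,3) = 0.8204
  k=4: S(4,0) = 1.4591; S(4,1) = 1.2378; S(4,2) = 1.0500; S(4,3) = 0.8907; S(4,4) = 0.7556
Terminal payoffs V(N, i) = max(S_T - K, 0):
  V(4,0) = 0.499092; V(4,1) = 0.277758; V(4,2) = 0.090000; V(4,3) = 0.000000; V(4,4) = 0.000000
Backward induction: V(k, i) = exp(-r*dt) * [p * V(k+1, i) + (1-p) * V(k+1, i+1)].
  V(3,0) = exp(-r*dt) * [p*0.499092 + (1-p)*0.277758] = 0.385155
  V(3,1) = exp(-r*dt) * [p*0.277758 + (1-p)*0.090000] = 0.181299
  V(3,2) = exp(-r*dt) * [p*0.090000 + (1-p)*0.000000] = 0.043821
  V(3,3) = exp(-r*dt) * [p*0.000000 + (1-p)*0.000000] = 0.000000
  V(2,0) = exp(-r*dt) * [p*0.385155 + (1-p)*0.181299] = 0.280314
  V(2,1) = exp(-r*dt) * [p*0.181299 + (1-p)*0.043821] = 0.110700
  V(2,2) = exp(-r*dt) * [p*0.043821 + (1-p)*0.000000] = 0.021336
  V(1,0) = exp(-r*dt) * [p*0.280314 + (1-p)*0.110700] = 0.193137
  V(1,1) = exp(-r*dt) * [p*0.110700 + (1-p)*0.021336] = 0.064819
  V(0,0) = exp(-r*dt) * [p*0.193137 + (1-p)*0.064819] = 0.127210

Answer: Price = V(0,0) = 0.1272


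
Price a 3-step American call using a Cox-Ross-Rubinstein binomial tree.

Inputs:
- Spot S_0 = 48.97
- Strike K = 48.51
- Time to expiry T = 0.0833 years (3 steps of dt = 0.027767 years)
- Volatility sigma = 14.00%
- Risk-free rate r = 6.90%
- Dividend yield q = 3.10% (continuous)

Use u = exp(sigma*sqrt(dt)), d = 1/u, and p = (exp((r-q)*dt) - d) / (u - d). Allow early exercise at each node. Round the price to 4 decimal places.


Answer: Price = V(0,0) = 1.1723

Derivation:
dt = T/N = 0.027767
u = exp(sigma*sqrt(dt)) = 1.023603; d = 1/u = 0.976941
p = (exp((r-q)*dt) - d) / (u - d) = 0.516793
Discount per step: exp(-r*dt) = 0.998086
Stock lattice S(k, i) with i counting down-moves:
  k=0: S(0,0) = 48.9700
  k=1: S(1,0) = 50.1258; S(1,1) = 47.8408
  k=2: S(2,0) = 51.3089; S(2,1) = 48.9700; S(2,2) = 46.7377
  k=3: S(3,0) = 52.5200; S(3,1) = 50.1258; S(3,2) = 47.8408; S(3,3) = 45.6600
Terminal payoffs V(N, i) = max(S_T - K, 0):
  V(3,0) = 4.009990; V(3,1) = 1.615834; V(3,2) = 0.000000; V(3,3) = 0.000000
Backward induction: V(k, i) = exp(-r*dt) * [p * V(k+1, i) + (1-p) * V(k+1, i+1)]; then take max(V_cont, immediate exercise) for American.
  V(2,0) = exp(-r*dt) * [p*4.009990 + (1-p)*1.615834] = 2.847655; exercise = 2.798950; V(2,0) = max -> 2.847655
  V(2,1) = exp(-r*dt) * [p*1.615834 + (1-p)*0.000000] = 0.833453; exercise = 0.460000; V(2,1) = max -> 0.833453
  V(2,2) = exp(-r*dt) * [p*0.000000 + (1-p)*0.000000] = 0.000000; exercise = 0.000000; V(2,2) = max -> 0.000000
  V(1,0) = exp(-r*dt) * [p*2.847655 + (1-p)*0.833453] = 1.870790; exercise = 1.615834; V(1,0) = max -> 1.870790
  V(1,1) = exp(-r*dt) * [p*0.833453 + (1-p)*0.000000] = 0.429898; exercise = 0.000000; V(1,1) = max -> 0.429898
  V(0,0) = exp(-r*dt) * [p*1.870790 + (1-p)*0.429898] = 1.172292; exercise = 0.460000; V(0,0) = max -> 1.172292


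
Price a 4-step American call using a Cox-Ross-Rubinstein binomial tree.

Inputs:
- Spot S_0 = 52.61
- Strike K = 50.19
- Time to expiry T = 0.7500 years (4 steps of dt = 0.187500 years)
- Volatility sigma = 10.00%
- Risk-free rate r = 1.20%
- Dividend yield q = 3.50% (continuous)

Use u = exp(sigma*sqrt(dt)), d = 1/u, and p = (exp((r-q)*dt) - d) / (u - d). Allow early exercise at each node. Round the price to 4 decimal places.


Answer: Price = V(0,0) = 2.8838

Derivation:
dt = T/N = 0.187500
u = exp(sigma*sqrt(dt)) = 1.044252; d = 1/u = 0.957623
p = (exp((r-q)*dt) - d) / (u - d) = 0.439503
Discount per step: exp(-r*dt) = 0.997753
Stock lattice S(k, i) with i counting down-moves:
  k=0: S(0,0) = 52.6100
  k=1: S(1,0) = 54.9381; S(1,1) = 50.3805
  k=2: S(2,0) = 57.3693; S(2,1) = 52.6100; S(2,2) = 48.2456
  k=3: S(3,0) = 59.9080; S(3,1) = 54.9381; S(3,2) = 50.3805; S(3,3) = 46.2010
  k=4: S(4,0) = 62.5591; S(4,1) = 57.3693; S(4,2) = 52.6100; S(4,3) = 48.2456; S(4,4) = 44.2432
Terminal payoffs V(N, i) = max(S_T - K, 0):
  V(4,0) = 12.369074; V(4,1) = 7.179268; V(4,2) = 2.420000; V(4,3) = 0.000000; V(4,4) = 0.000000
Backward induction: V(k, i) = exp(-r*dt) * [p * V(k+1, i) + (1-p) * V(k+1, i+1)]; then take max(V_cont, immediate exercise) for American.
  V(3,0) = exp(-r*dt) * [p*12.369074 + (1-p)*7.179268] = 9.438940; exercise = 9.717998; V(3,0) = max -> 9.717998
  V(3,1) = exp(-r*dt) * [p*7.179268 + (1-p)*2.420000] = 4.501571; exercise = 4.748121; V(3,1) = max -> 4.748121
  V(3,2) = exp(-r*dt) * [p*2.420000 + (1-p)*0.000000] = 1.061206; exercise = 0.190538; V(3,2) = max -> 1.061206
  V(3,3) = exp(-r*dt) * [p*0.000000 + (1-p)*0.000000] = 0.000000; exercise = 0.000000; V(3,3) = max -> 0.000000
  V(2,0) = exp(-r*dt) * [p*9.717998 + (1-p)*4.748121] = 6.916815; exercise = 7.179268; V(2,0) = max -> 7.179268
  V(2,1) = exp(-r*dt) * [p*4.748121 + (1-p)*1.061206] = 2.675588; exercise = 2.420000; V(2,1) = max -> 2.675588
  V(2,2) = exp(-r*dt) * [p*1.061206 + (1-p)*0.000000] = 0.465355; exercise = 0.000000; V(2,2) = max -> 0.465355
  V(1,0) = exp(-r*dt) * [p*7.179268 + (1-p)*2.675588] = 4.644505; exercise = 4.748121; V(1,0) = max -> 4.748121
  V(1,1) = exp(-r*dt) * [p*2.675588 + (1-p)*0.465355] = 1.433529; exercise = 0.190538; V(1,1) = max -> 1.433529
  V(0,0) = exp(-r*dt) * [p*4.748121 + (1-p)*1.433529] = 2.883805; exercise = 2.420000; V(0,0) = max -> 2.883805


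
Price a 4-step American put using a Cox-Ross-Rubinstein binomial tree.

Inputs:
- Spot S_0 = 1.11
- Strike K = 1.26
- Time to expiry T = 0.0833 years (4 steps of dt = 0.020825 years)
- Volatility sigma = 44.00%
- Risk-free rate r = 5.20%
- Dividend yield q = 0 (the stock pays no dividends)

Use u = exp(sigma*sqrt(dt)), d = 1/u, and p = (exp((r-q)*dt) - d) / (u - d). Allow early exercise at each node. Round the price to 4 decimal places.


Answer: Price = V(0,0) = 0.1575

Derivation:
dt = T/N = 0.020825
u = exp(sigma*sqrt(dt)) = 1.065555; d = 1/u = 0.938478
p = (exp((r-q)*dt) - d) / (u - d) = 0.492658
Discount per step: exp(-r*dt) = 0.998918
Stock lattice S(k, i) with i counting down-moves:
  k=0: S(0,0) = 1.1100
  k=1: S(1,0) = 1.1828; S(1,1) = 1.0417
  k=2: S(2,0) = 1.2603; S(2,1) = 1.1100; S(2,2) = 0.9776
  k=3: S(3,0) = 1.3429; S(3,1) = 1.1828; S(3,2) = 1.0417; S(3,3) = 0.9175
  k=4: S(4,0) = 1.4310; S(4,1) = 1.2603; S(4,2) = 1.1100; S(4,3) = 0.9776; S(4,4) = 0.8610
Terminal payoffs V(N, i) = max(K - S_T, 0):
  V(4,0) = 0.000000; V(4,1) = 0.000000; V(4,2) = 0.150000; V(4,3) = 0.282377; V(4,4) = 0.398968
Backward induction: V(k, i) = exp(-r*dt) * [p * V(k+1, i) + (1-p) * V(k+1, i+1)]; then take max(V_cont, immediate exercise) for American.
  V(3,0) = exp(-r*dt) * [p*0.000000 + (1-p)*0.000000] = 0.000000; exercise = 0.000000; V(3,0) = max -> 0.000000
  V(3,1) = exp(-r*dt) * [p*0.000000 + (1-p)*0.150000] = 0.076019; exercise = 0.077234; V(3,1) = max -> 0.077234
  V(3,2) = exp(-r*dt) * [p*0.150000 + (1-p)*0.282377] = 0.216926; exercise = 0.218289; V(3,2) = max -> 0.218289
  V(3,3) = exp(-r*dt) * [p*0.282377 + (1-p)*0.398968] = 0.341159; exercise = 0.342523; V(3,3) = max -> 0.342523
  V(2,0) = exp(-r*dt) * [p*0.000000 + (1-p)*0.077234] = 0.039142; exercise = 0.000000; V(2,0) = max -> 0.039142
  V(2,1) = exp(-r*dt) * [p*0.077234 + (1-p)*0.218289] = 0.148636; exercise = 0.150000; V(2,1) = max -> 0.150000
  V(2,2) = exp(-r*dt) * [p*0.218289 + (1-p)*0.342523] = 0.281014; exercise = 0.282377; V(2,2) = max -> 0.282377
  V(1,0) = exp(-r*dt) * [p*0.039142 + (1-p)*0.150000] = 0.095282; exercise = 0.077234; V(1,0) = max -> 0.095282
  V(1,1) = exp(-r*dt) * [p*0.150000 + (1-p)*0.282377] = 0.216926; exercise = 0.218289; V(1,1) = max -> 0.218289
  V(0,0) = exp(-r*dt) * [p*0.095282 + (1-p)*0.218289] = 0.157518; exercise = 0.150000; V(0,0) = max -> 0.157518


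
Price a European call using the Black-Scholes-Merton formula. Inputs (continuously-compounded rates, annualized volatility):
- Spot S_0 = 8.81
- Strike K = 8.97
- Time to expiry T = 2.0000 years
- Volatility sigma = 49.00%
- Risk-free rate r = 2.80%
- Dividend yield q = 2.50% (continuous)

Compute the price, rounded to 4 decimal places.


d1 = (ln(S/K) + (r - q + 0.5*sigma^2) * T) / (sigma * sqrt(T)) = 0.32916797
d2 = d1 - sigma * sqrt(T) = -0.36379668
exp(-rT) = 0.94553914; exp(-qT) = 0.95122942
C = S_0 * exp(-qT) * N(d1) - K * exp(-rT) * N(d2)
N(d1) = 0.62898563; N(d2) = 0.35800492
C = 8.8100 * 0.95122942 * 0.62898563 - 8.9700 * 0.94553914 * 0.35800492 = 2.2347

Answer: Price = 2.2347


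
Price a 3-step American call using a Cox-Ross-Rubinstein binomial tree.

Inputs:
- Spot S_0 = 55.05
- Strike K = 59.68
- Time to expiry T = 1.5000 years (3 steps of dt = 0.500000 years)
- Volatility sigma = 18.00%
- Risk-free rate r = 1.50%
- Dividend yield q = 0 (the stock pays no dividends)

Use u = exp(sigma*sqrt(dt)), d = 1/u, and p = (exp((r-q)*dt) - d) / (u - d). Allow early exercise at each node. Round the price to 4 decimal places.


dt = T/N = 0.500000
u = exp(sigma*sqrt(dt)) = 1.135734; d = 1/u = 0.880488
p = (exp((r-q)*dt) - d) / (u - d) = 0.497717
Discount per step: exp(-r*dt) = 0.992528
Stock lattice S(k, i) with i counting down-moves:
  k=0: S(0,0) = 55.0500
  k=1: S(1,0) = 62.5222; S(1,1) = 48.4709
  k=2: S(2,0) = 71.0086; S(2,1) = 55.0500; S(2,2) = 42.6780
  k=3: S(3,0) = 80.6468; S(3,1) = 62.5222; S(3,2) = 48.4709; S(3,3) = 37.5775
Terminal payoffs V(N, i) = max(S_T - K, 0):
  V(3,0) = 20.966832; V(3,1) = 2.842162; V(3,2) = 0.000000; V(3,3) = 0.000000
Backward induction: V(k, i) = exp(-r*dt) * [p * V(k+1, i) + (1-p) * V(k+1, i+1)]; then take max(V_cont, immediate exercise) for American.
  V(2,0) = exp(-r*dt) * [p*20.966832 + (1-p)*2.842162] = 11.774477; exercise = 11.328551; V(2,0) = max -> 11.774477
  V(2,1) = exp(-r*dt) * [p*2.842162 + (1-p)*0.000000] = 1.404022; exercise = 0.000000; V(2,1) = max -> 1.404022
  V(2,2) = exp(-r*dt) * [p*0.000000 + (1-p)*0.000000] = 0.000000; exercise = 0.000000; V(2,2) = max -> 0.000000
  V(1,0) = exp(-r*dt) * [p*11.774477 + (1-p)*1.404022] = 6.516515; exercise = 2.842162; V(1,0) = max -> 6.516515
  V(1,1) = exp(-r*dt) * [p*1.404022 + (1-p)*0.000000] = 0.693584; exercise = 0.000000; V(1,1) = max -> 0.693584
  V(0,0) = exp(-r*dt) * [p*6.516515 + (1-p)*0.693584] = 3.564918; exercise = 0.000000; V(0,0) = max -> 3.564918

Answer: Price = V(0,0) = 3.5649


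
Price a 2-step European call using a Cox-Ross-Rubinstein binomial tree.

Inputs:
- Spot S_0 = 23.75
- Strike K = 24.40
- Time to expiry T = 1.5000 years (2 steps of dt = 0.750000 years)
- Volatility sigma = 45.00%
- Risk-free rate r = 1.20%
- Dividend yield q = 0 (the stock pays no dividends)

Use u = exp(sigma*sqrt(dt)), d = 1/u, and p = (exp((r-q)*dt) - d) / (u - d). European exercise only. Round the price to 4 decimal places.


dt = T/N = 0.750000
u = exp(sigma*sqrt(dt)) = 1.476555; d = 1/u = 0.677252
p = (exp((r-q)*dt) - d) / (u - d) = 0.415097
Discount per step: exp(-r*dt) = 0.991040
Stock lattice S(k, i) with i counting down-moves:
  k=0: S(0,0) = 23.7500
  k=1: S(1,0) = 35.0682; S(1,1) = 16.0847
  k=2: S(2,0) = 51.7801; S(2,1) = 23.7500; S(2,2) = 10.8934
Terminal payoffs V(N, i) = max(S_T - K, 0):
  V(2,0) = 27.380074; V(2,1) = 0.000000; V(2,2) = 0.000000
Backward induction: V(k, i) = exp(-r*dt) * [p * V(k+1, i) + (1-p) * V(k+1, i+1)].
  V(1,0) = exp(-r*dt) * [p*27.380074 + (1-p)*0.000000] = 11.263568
  V(1,1) = exp(-r*dt) * [p*0.000000 + (1-p)*0.000000] = 0.000000
  V(0,0) = exp(-r*dt) * [p*11.263568 + (1-p)*0.000000] = 4.633587

Answer: Price = V(0,0) = 4.6336


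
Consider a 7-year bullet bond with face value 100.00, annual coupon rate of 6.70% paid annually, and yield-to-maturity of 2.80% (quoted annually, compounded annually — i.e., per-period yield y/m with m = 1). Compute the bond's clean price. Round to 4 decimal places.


Coupon per period c = face * coupon_rate / m = 6.700000
Periods per year m = 1; per-period yield y/m = 0.028000
Number of cashflows N = 7
Cashflows (t years, CF_t, discount factor 1/(1+y/m)^(m*t), PV):
  t = 1.0000: CF_t = 6.700000, DF = 0.972763, PV = 6.517510
  t = 2.0000: CF_t = 6.700000, DF = 0.946267, PV = 6.339990
  t = 3.0000: CF_t = 6.700000, DF = 0.920493, PV = 6.167305
  t = 4.0000: CF_t = 6.700000, DF = 0.895422, PV = 5.999324
  t = 5.0000: CF_t = 6.700000, DF = 0.871033, PV = 5.835919
  t = 6.0000: CF_t = 6.700000, DF = 0.847308, PV = 5.676964
  t = 7.0000: CF_t = 106.700000, DF = 0.824230, PV = 87.945296
Price P = sum_t PV_t = 124.482308

Answer: Price = 124.4823


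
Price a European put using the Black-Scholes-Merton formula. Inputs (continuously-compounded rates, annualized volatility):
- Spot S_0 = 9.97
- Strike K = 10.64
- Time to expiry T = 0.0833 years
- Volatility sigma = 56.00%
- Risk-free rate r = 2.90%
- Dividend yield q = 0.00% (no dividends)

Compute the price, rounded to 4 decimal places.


d1 = (ln(S/K) + (r - q + 0.5*sigma^2) * T) / (sigma * sqrt(T)) = -0.30665140
d2 = d1 - sigma * sqrt(T) = -0.46827714
exp(-rT) = 0.99758722; exp(-qT) = 1.00000000
P = K * exp(-rT) * N(-d2) - S_0 * exp(-qT) * N(-d1)
N(-d1) = 0.62044564; N(-d2) = 0.68020679
P = 10.6400 * 0.99758722 * 0.68020679 - 9.9700 * 1.00000000 * 0.62044564 = 1.0341

Answer: Price = 1.0341


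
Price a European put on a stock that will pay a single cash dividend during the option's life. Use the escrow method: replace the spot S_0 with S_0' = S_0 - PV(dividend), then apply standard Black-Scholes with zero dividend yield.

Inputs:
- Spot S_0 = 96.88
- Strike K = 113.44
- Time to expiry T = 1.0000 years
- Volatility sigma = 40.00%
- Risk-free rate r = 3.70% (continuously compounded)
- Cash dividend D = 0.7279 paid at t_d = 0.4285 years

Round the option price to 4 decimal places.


PV(D) = D * exp(-r * t_d) = 0.7279 * 0.98427052 = 0.71645051
S_0' = S_0 - PV(D) = 96.8800 - 0.71645051 = 96.16354949
d1 = (ln(S_0'/K) + (r + sigma^2/2)*T) / (sigma*sqrt(T)) = -0.12055920
d2 = d1 - sigma*sqrt(T) = -0.52055920
exp(-rT) = 0.96367614
N(-d1) = 0.54797991; N(-d2) = 0.69866306
P = K * exp(-rT) * N(-d2) - S_0' * N(-d1) = 113.4400 * 0.96367614 * 0.69866306 - 96.16354949 * 0.54797991 = 23.6817

Answer: Price = 23.6817


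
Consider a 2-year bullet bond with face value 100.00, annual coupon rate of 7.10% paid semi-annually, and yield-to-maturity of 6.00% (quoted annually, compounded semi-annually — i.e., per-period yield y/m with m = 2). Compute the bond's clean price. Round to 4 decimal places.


Answer: Price = 102.0444

Derivation:
Coupon per period c = face * coupon_rate / m = 3.550000
Periods per year m = 2; per-period yield y/m = 0.030000
Number of cashflows N = 4
Cashflows (t years, CF_t, discount factor 1/(1+y/m)^(m*t), PV):
  t = 0.5000: CF_t = 3.550000, DF = 0.970874, PV = 3.446602
  t = 1.0000: CF_t = 3.550000, DF = 0.942596, PV = 3.346215
  t = 1.5000: CF_t = 3.550000, DF = 0.915142, PV = 3.248753
  t = 2.0000: CF_t = 103.550000, DF = 0.888487, PV = 92.002834
Price P = sum_t PV_t = 102.044404


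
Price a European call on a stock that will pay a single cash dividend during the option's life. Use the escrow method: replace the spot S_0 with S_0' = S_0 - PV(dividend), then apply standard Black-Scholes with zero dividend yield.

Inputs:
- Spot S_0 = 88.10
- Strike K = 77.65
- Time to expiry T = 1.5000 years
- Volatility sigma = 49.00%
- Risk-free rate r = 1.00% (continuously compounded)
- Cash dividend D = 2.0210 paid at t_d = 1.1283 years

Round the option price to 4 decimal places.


PV(D) = D * exp(-r * t_d) = 2.0210 * 0.98878041 = 1.99832522
S_0' = S_0 - PV(D) = 88.1000 - 1.99832522 = 86.10167478
d1 = (ln(S_0'/K) + (r + sigma^2/2)*T) / (sigma*sqrt(T)) = 0.49721695
d2 = d1 - sigma*sqrt(T) = -0.10290804
exp(-rT) = 0.98511194
N(d1) = 0.69048196; N(d2) = 0.45901798
C = S_0' * N(d1) - K * exp(-rT) * N(d2) = 86.10167478 * 0.69048196 - 77.6500 * 0.98511194 * 0.45901798 = 24.3396

Answer: Price = 24.3396


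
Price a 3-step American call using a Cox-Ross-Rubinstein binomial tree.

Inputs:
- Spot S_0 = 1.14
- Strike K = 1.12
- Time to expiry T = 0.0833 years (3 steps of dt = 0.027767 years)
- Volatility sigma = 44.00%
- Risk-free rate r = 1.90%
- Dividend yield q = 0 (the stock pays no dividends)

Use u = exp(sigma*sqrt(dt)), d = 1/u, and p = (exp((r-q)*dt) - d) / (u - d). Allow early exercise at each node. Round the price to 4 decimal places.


dt = T/N = 0.027767
u = exp(sigma*sqrt(dt)) = 1.076073; d = 1/u = 0.929305
p = (exp((r-q)*dt) - d) / (u - d) = 0.485274
Discount per step: exp(-r*dt) = 0.999473
Stock lattice S(k, i) with i counting down-moves:
  k=0: S(0,0) = 1.1400
  k=1: S(1,0) = 1.2267; S(1,1) = 1.0594
  k=2: S(2,0) = 1.3200; S(2,1) = 1.1400; S(2,2) = 0.9845
  k=3: S(3,0) = 1.4205; S(3,1) = 1.2267; S(3,2) = 1.0594; S(3,3) = 0.9149
Terminal payoffs V(N, i) = max(S_T - K, 0):
  V(3,0) = 0.300465; V(3,1) = 0.106724; V(3,2) = 0.000000; V(3,3) = 0.000000
Backward induction: V(k, i) = exp(-r*dt) * [p * V(k+1, i) + (1-p) * V(k+1, i+1)]; then take max(V_cont, immediate exercise) for American.
  V(2,0) = exp(-r*dt) * [p*0.300465 + (1-p)*0.106724] = 0.200635; exercise = 0.200045; V(2,0) = max -> 0.200635
  V(2,1) = exp(-r*dt) * [p*0.106724 + (1-p)*0.000000] = 0.051763; exercise = 0.020000; V(2,1) = max -> 0.051763
  V(2,2) = exp(-r*dt) * [p*0.000000 + (1-p)*0.000000] = 0.000000; exercise = 0.000000; V(2,2) = max -> 0.000000
  V(1,0) = exp(-r*dt) * [p*0.200635 + (1-p)*0.051763] = 0.123941; exercise = 0.106724; V(1,0) = max -> 0.123941
  V(1,1) = exp(-r*dt) * [p*0.051763 + (1-p)*0.000000] = 0.025106; exercise = 0.000000; V(1,1) = max -> 0.025106
  V(0,0) = exp(-r*dt) * [p*0.123941 + (1-p)*0.025106] = 0.073030; exercise = 0.020000; V(0,0) = max -> 0.073030

Answer: Price = V(0,0) = 0.0730


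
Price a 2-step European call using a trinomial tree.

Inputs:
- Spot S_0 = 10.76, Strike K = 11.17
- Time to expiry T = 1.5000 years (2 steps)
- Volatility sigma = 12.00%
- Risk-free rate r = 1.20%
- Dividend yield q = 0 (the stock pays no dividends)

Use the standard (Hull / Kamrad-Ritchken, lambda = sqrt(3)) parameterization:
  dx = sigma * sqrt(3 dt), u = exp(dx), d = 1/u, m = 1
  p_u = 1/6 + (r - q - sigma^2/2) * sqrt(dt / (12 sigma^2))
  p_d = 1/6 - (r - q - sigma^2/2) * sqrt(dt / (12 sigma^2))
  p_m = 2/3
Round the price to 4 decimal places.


dt = T/N = 0.750000; dx = sigma*sqrt(3*dt) = 0.180000
u = exp(dx) = 1.197217; d = 1/u = 0.835270
p_u = 0.176667, p_m = 0.666667, p_d = 0.156667
Discount per step: exp(-r*dt) = 0.991040
Stock lattice S(k, j) with j the centered position index:
  k=0: S(0,+0) = 10.7600
  k=1: S(1,-1) = 8.9875; S(1,+0) = 10.7600; S(1,+1) = 12.8821
  k=2: S(2,-2) = 7.5070; S(2,-1) = 8.9875; S(2,+0) = 10.7600; S(2,+1) = 12.8821; S(2,+2) = 15.4226
Terminal payoffs V(N, j) = max(S_T - K, 0):
  V(2,-2) = 0.000000; V(2,-1) = 0.000000; V(2,+0) = 0.000000; V(2,+1) = 1.712059; V(2,+2) = 4.252625
Backward induction: V(k, j) = exp(-r*dt) * [p_u * V(k+1, j+1) + p_m * V(k+1, j) + p_d * V(k+1, j-1)]
  V(1,-1) = exp(-r*dt) * [p_u*0.000000 + p_m*0.000000 + p_d*0.000000] = 0.000000
  V(1,+0) = exp(-r*dt) * [p_u*1.712059 + p_m*0.000000 + p_d*0.000000] = 0.299754
  V(1,+1) = exp(-r*dt) * [p_u*4.252625 + p_m*1.712059 + p_d*0.000000] = 1.875712
  V(0,+0) = exp(-r*dt) * [p_u*1.875712 + p_m*0.299754 + p_d*0.000000] = 0.526452

Answer: Price = V(0,0) = 0.5265


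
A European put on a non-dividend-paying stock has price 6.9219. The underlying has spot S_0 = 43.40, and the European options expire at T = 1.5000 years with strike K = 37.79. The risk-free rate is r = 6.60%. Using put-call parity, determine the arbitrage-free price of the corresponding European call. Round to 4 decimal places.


Put-call parity: C - P = S_0 * exp(-qT) - K * exp(-rT).
S_0 * exp(-qT) = 43.4000 * 1.00000000 = 43.40000000
K * exp(-rT) = 37.7900 * 0.90574271 = 34.22801694
C = P + S*exp(-qT) - K*exp(-rT)
C = 6.9219 + 43.40000000 - 34.22801694 = 16.0939

Answer: Call price = 16.0939


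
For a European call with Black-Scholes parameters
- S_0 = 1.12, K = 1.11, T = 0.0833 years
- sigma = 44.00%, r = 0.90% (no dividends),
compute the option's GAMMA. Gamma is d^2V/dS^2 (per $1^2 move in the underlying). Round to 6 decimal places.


Answer: Gamma = 2.777534

Derivation:
d1 = 0.1400234545; d2 = 0.0130318012
phi(d1) = 0.3950504435; exp(-qT) = 1.0000000000; exp(-rT) = 0.9992505810
Gamma = exp(-qT) * phi(d1) / (S * sigma * sqrt(T)) = 1.0000000000 * 0.3950504435 / (1.1200 * 0.4400 * 0.2886173938) = 2.777534


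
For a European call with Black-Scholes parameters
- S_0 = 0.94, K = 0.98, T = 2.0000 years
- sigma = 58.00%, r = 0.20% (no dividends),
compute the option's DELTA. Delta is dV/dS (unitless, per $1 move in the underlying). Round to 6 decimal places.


d1 = 0.3641932795; d2 = -0.4560505867
phi(d1) = 0.3733433006; exp(-qT) = 1.0000000000; exp(-rT) = 0.9960079893
N(d1) = 0.6421431574
Delta = exp(-qT) * N(d1) = 1.0000000000 * 0.6421431574 = 0.642143

Answer: Delta = 0.642143


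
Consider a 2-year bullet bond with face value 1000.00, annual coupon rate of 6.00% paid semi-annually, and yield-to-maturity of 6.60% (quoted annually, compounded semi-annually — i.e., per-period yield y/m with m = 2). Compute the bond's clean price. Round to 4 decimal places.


Coupon per period c = face * coupon_rate / m = 30.000000
Periods per year m = 2; per-period yield y/m = 0.033000
Number of cashflows N = 4
Cashflows (t years, CF_t, discount factor 1/(1+y/m)^(m*t), PV):
  t = 0.5000: CF_t = 30.000000, DF = 0.968054, PV = 29.041626
  t = 1.0000: CF_t = 30.000000, DF = 0.937129, PV = 28.113869
  t = 1.5000: CF_t = 30.000000, DF = 0.907192, PV = 27.215749
  t = 2.0000: CF_t = 1030.000000, DF = 0.878211, PV = 904.557000
Price P = sum_t PV_t = 988.928244

Answer: Price = 988.9282


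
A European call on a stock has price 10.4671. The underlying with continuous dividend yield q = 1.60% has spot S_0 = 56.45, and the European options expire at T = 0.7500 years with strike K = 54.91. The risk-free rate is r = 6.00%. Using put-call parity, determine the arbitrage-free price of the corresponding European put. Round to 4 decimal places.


Put-call parity: C - P = S_0 * exp(-qT) - K * exp(-rT).
S_0 * exp(-qT) = 56.4500 * 0.98807171 = 55.77664819
K * exp(-rT) = 54.9100 * 0.95599748 = 52.49382173
P = C - S*exp(-qT) + K*exp(-rT)
P = 10.4671 - 55.77664819 + 52.49382173 = 7.1843

Answer: Put price = 7.1843


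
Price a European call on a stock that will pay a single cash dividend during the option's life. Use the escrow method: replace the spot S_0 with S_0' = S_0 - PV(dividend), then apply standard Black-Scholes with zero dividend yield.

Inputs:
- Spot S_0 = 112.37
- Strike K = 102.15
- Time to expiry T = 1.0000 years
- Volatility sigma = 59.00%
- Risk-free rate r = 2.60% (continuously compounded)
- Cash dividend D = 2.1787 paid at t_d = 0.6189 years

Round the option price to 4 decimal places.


PV(D) = D * exp(-r * t_d) = 2.1787 * 0.98403737 = 2.14392223
S_0' = S_0 - PV(D) = 112.3700 - 2.14392223 = 110.22607777
d1 = (ln(S_0'/K) + (r + sigma^2/2)*T) / (sigma*sqrt(T)) = 0.46803591
d2 = d1 - sigma*sqrt(T) = -0.12196409
exp(-rT) = 0.97433509
N(d1) = 0.68012055; N(d2) = 0.45146373
C = S_0' * N(d1) - K * exp(-rT) * N(d2) = 110.22607777 * 0.68012055 - 102.1500 * 0.97433509 * 0.45146373 = 30.0336

Answer: Price = 30.0336


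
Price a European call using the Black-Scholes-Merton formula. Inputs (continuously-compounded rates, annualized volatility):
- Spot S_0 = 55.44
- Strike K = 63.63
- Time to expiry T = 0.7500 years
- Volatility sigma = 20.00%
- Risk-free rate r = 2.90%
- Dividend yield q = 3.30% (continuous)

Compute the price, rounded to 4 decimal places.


Answer: Price = 1.1785

Derivation:
d1 = (ln(S/K) + (r - q + 0.5*sigma^2) * T) / (sigma * sqrt(T)) = -0.72621254
d2 = d1 - sigma * sqrt(T) = -0.89941762
exp(-rT) = 0.97848483; exp(-qT) = 0.97555377
C = S_0 * exp(-qT) * N(d1) - K * exp(-rT) * N(d2)
N(d1) = 0.23385424; N(d2) = 0.18421513
C = 55.4400 * 0.97555377 * 0.23385424 - 63.6300 * 0.97848483 * 0.18421513 = 1.1785


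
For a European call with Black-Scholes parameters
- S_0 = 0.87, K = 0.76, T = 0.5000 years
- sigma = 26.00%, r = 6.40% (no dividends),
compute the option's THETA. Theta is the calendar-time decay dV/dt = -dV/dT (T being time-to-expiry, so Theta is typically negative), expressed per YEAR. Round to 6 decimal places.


d1 = 1.0012348002; d2 = 0.8173870371
phi(d1) = 0.2416719392; exp(-qT) = 1.0000000000; exp(-rT) = 0.9685065821
Theta = -S*exp(-qT)*phi(d1)*sigma/(2*sqrt(T)) - r*K*exp(-rT)*N(d2) + q*S*exp(-qT)*N(d1)
N(d1) = 0.8416433471; N(d2) = 0.7931463594; sqrt(T) = 0.7071067812
Term 1 = -0.8700 * 1.0000000000 * 0.2416719392 * 0.2600 / (2 * 0.7071067812) = -0.0386548355
Term 2 = -0.0640 * 0.7600 * 0.9685065821 * 0.7931463594 = -0.0373636657
Term 3 = 0 (no dividend yield, q = 0)
Theta = -0.0386548355 + (-0.0373636657) + (0.0000000000) = -0.076019

Answer: Theta = -0.076019


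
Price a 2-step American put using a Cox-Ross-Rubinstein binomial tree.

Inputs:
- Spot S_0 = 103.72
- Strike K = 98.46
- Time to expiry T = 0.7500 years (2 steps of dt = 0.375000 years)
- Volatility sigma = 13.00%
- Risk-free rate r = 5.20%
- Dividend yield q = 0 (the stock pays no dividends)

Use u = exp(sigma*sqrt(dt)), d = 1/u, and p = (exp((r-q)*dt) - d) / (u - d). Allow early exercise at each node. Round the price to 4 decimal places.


dt = T/N = 0.375000
u = exp(sigma*sqrt(dt)) = 1.082863; d = 1/u = 0.923478
p = (exp((r-q)*dt) - d) / (u - d) = 0.603654
Discount per step: exp(-r*dt) = 0.980689
Stock lattice S(k, i) with i counting down-moves:
  k=0: S(0,0) = 103.7200
  k=1: S(1,0) = 112.3145; S(1,1) = 95.7831
  k=2: S(2,0) = 121.6213; S(2,1) = 103.7200; S(2,2) = 88.4536
Terminal payoffs V(N, i) = max(K - S_T, 0):
  V(2,0) = 0.000000; V(2,1) = 0.000000; V(2,2) = 10.006399
Backward induction: V(k, i) = exp(-r*dt) * [p * V(k+1, i) + (1-p) * V(k+1, i+1)]; then take max(V_cont, immediate exercise) for American.
  V(1,0) = exp(-r*dt) * [p*0.000000 + (1-p)*0.000000] = 0.000000; exercise = 0.000000; V(1,0) = max -> 0.000000
  V(1,1) = exp(-r*dt) * [p*0.000000 + (1-p)*10.006399] = 3.889406; exercise = 2.676873; V(1,1) = max -> 3.889406
  V(0,0) = exp(-r*dt) * [p*0.000000 + (1-p)*3.889406] = 1.511780; exercise = 0.000000; V(0,0) = max -> 1.511780

Answer: Price = V(0,0) = 1.5118
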